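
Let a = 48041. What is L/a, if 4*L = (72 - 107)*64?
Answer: -80/6863 ≈ -0.011657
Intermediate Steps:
L = -560 (L = ((72 - 107)*64)/4 = (-35*64)/4 = (¼)*(-2240) = -560)
L/a = -560/48041 = -560*1/48041 = -80/6863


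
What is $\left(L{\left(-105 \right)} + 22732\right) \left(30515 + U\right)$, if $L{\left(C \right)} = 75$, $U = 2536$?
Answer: $753794157$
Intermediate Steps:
$\left(L{\left(-105 \right)} + 22732\right) \left(30515 + U\right) = \left(75 + 22732\right) \left(30515 + 2536\right) = 22807 \cdot 33051 = 753794157$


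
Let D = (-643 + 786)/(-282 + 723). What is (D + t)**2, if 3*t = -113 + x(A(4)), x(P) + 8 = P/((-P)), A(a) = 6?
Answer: 316519681/194481 ≈ 1627.5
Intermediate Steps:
D = 143/441 ≈ 0.32426
x(P) = -9 (x(P) = -8 + P/((-P)) = -8 + P*(-1/P) = -8 - 1 = -9)
t = -122/3 (t = (-113 - 9)/3 = (1/3)*(-122) = -122/3 ≈ -40.667)
(D + t)**2 = (143/441 - 122/3)**2 = (-17791/441)**2 = 316519681/194481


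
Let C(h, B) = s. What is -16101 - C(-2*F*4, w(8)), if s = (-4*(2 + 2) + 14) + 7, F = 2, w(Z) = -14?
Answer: -16106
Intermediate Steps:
s = 5 (s = (-4*4 + 14) + 7 = (-16 + 14) + 7 = -2 + 7 = 5)
C(h, B) = 5
-16101 - C(-2*F*4, w(8)) = -16101 - 1*5 = -16101 - 5 = -16106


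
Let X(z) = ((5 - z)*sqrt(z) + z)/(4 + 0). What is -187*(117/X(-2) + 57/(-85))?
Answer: 9207/5 + 6006*I*sqrt(2) ≈ 1841.4 + 8493.8*I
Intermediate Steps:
X(z) = z/4 + sqrt(z)*(5 - z)/4 (X(z) = (sqrt(z)*(5 - z) + z)/4 = (z + sqrt(z)*(5 - z))*(1/4) = z/4 + sqrt(z)*(5 - z)/4)
-187*(117/X(-2) + 57/(-85)) = -187*(117/(-(-1)*I*sqrt(2)/2 + (1/4)*(-2) + 5*sqrt(-2)/4) + 57/(-85)) = -187*(117/(-(-1)*I*sqrt(2)/2 - 1/2 + 5*(I*sqrt(2))/4) + 57*(-1/85)) = -187*(117/(I*sqrt(2)/2 - 1/2 + 5*I*sqrt(2)/4) - 57/85) = -187*(117/(-1/2 + 7*I*sqrt(2)/4) - 57/85) = -187*(-57/85 + 117/(-1/2 + 7*I*sqrt(2)/4)) = 627/5 - 21879/(-1/2 + 7*I*sqrt(2)/4)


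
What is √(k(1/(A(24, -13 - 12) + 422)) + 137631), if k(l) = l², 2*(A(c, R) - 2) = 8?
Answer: √25211797105/428 ≈ 370.99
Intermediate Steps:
A(c, R) = 6 (A(c, R) = 2 + (½)*8 = 2 + 4 = 6)
√(k(1/(A(24, -13 - 12) + 422)) + 137631) = √((1/(6 + 422))² + 137631) = √((1/428)² + 137631) = √(1/183184 + 137631) = √(25211797105/183184) = √25211797105/428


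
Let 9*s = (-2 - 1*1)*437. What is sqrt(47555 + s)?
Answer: 62*sqrt(111)/3 ≈ 217.74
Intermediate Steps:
s = -437/3 (s = ((-2 - 1*1)*437)/9 = ((-2 - 1)*437)/9 = (-3*437)/9 = (1/9)*(-1311) = -437/3 ≈ -145.67)
sqrt(47555 + s) = sqrt(47555 - 437/3) = sqrt(142228/3) = 62*sqrt(111)/3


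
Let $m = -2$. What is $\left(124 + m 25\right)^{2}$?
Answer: $5476$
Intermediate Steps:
$\left(124 + m 25\right)^{2} = \left(124 - 50\right)^{2} = 74^{2} = 5476$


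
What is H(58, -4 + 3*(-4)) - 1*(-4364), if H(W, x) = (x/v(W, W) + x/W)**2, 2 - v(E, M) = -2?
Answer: 3685500/841 ≈ 4382.3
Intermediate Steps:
v(E, M) = 4 (v(E, M) = 2 - 1*(-2) = 2 + 2 = 4)
H(W, x) = (x/4 + x/W)**2
H(58, -4 + 3*(-4)) - 1*(-4364) = (1/16)*(-4 + 3*(-4))**2*(4 + 58)**2/58**2 - 1*(-4364) = (1/16)*(1/3364)*(-4 - 12)**2*62**2 + 4364 = (1/16)*(1/3364)*(-16)**2*3844 + 4364 = (1/16)*(1/3364)*256*3844 + 4364 = 15376/841 + 4364 = 3685500/841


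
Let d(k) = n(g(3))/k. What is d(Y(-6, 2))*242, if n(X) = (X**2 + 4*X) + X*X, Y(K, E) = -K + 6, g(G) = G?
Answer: 605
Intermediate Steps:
Y(K, E) = 6 - K
n(X) = 2*X**2 + 4*X (n(X) = (X**2 + 4*X) + X**2 = 2*X**2 + 4*X)
d(k) = 30/k (d(k) = (2*3*(2 + 3))/k = (2*3*5)/k = 30/k)
d(Y(-6, 2))*242 = (30/(6 - 1*(-6)))*242 = (30/(6 + 6))*242 = (30/12)*242 = (30*(1/12))*242 = (5/2)*242 = 605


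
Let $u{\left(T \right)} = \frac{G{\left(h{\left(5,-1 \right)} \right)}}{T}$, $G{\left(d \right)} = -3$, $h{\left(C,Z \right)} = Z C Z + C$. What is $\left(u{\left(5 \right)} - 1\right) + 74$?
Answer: $\frac{362}{5} \approx 72.4$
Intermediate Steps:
$h{\left(C,Z \right)} = C + C Z^{2}$ ($h{\left(C,Z \right)} = C Z Z + C = C Z^{2} + C = C + C Z^{2}$)
$u{\left(T \right)} = - \frac{3}{T}$
$\left(u{\left(5 \right)} - 1\right) + 74 = \left(- \frac{3}{5} - 1\right) + 74 = - \frac{8}{5} + 74 = \frac{362}{5}$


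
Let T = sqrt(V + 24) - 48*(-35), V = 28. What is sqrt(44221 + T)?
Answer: sqrt(45901 + 2*sqrt(13)) ≈ 214.26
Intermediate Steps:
T = 1680 + 2*sqrt(13) (T = sqrt(28 + 24) - 48*(-35) = sqrt(52) + 1680 = 2*sqrt(13) + 1680 = 1680 + 2*sqrt(13) ≈ 1687.2)
sqrt(44221 + T) = sqrt(44221 + (1680 + 2*sqrt(13))) = sqrt(45901 + 2*sqrt(13))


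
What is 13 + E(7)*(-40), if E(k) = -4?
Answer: 173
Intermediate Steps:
13 + E(7)*(-40) = 13 - 4*(-40) = 13 + 160 = 173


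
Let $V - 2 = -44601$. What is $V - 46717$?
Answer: $-91316$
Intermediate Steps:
$V = -44599$ ($V = 2 - 44601 = -44599$)
$V - 46717 = -44599 - 46717 = -91316$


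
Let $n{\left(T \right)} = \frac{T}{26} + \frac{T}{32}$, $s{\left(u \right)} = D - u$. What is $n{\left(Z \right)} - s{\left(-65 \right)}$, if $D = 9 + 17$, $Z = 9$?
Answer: $- \frac{37595}{416} \approx -90.373$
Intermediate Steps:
$D = 26$
$s{\left(u \right)} = 26 - u$
$n{\left(T \right)} = \frac{29 T}{416}$ ($n{\left(T \right)} = T \frac{1}{26} + T \frac{1}{32} = \frac{T}{26} + \frac{T}{32} = \frac{29 T}{416}$)
$n{\left(Z \right)} - s{\left(-65 \right)} = \frac{29}{416} \cdot 9 - \left(26 - -65\right) = \frac{261}{416} - \left(26 + 65\right) = \frac{261}{416} - 91 = - \frac{37595}{416}$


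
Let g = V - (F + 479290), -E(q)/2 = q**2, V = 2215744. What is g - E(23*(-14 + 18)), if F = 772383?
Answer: 980999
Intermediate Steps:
E(q) = -2*q**2
g = 964071 (g = 2215744 - (772383 + 479290) = 2215744 - 1*1251673 = 2215744 - 1251673 = 964071)
g - E(23*(-14 + 18)) = 964071 - (-2)*(23*(-14 + 18))**2 = 964071 - (-2)*(23*4)**2 = 964071 - (-2)*92**2 = 964071 - (-2)*8464 = 964071 - 1*(-16928) = 964071 + 16928 = 980999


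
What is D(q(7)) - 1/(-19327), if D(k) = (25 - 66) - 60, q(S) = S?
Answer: -1952026/19327 ≈ -101.00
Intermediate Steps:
D(k) = -101 (D(k) = -41 - 60 = -101)
D(q(7)) - 1/(-19327) = -101 - 1/(-19327) = -101 - 1*(-1/19327) = -101 + 1/19327 = -1952026/19327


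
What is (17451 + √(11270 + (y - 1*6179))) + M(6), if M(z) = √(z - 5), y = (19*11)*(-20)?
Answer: 17452 + √911 ≈ 17482.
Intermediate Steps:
y = -4180 (y = 209*(-20) = -4180)
M(z) = √(-5 + z)
(17451 + √(11270 + (y - 1*6179))) + M(6) = (17451 + √(11270 + (-4180 - 1*6179))) + √(-5 + 6) = (17451 + √(11270 + (-4180 - 6179))) + √1 = (17451 + √(11270 - 10359)) + 1 = (17451 + √911) + 1 = 17452 + √911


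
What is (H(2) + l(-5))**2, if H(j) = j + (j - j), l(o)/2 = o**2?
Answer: 2704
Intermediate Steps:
l(o) = 2*o**2
H(j) = j (H(j) = j + 0 = j)
(H(2) + l(-5))**2 = (2 + 2*(-5)**2)**2 = (2 + 2*25)**2 = (2 + 50)**2 = 52**2 = 2704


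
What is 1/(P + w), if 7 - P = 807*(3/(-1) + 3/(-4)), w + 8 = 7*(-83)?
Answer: 4/9777 ≈ 0.00040912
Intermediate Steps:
w = -589 (w = -8 + 7*(-83) = -8 - 581 = -589)
P = 12133/4 (P = 7 - 807*(3/(-1) + 3/(-4)) = 7 - 807*(3*(-1) + 3*(-1/4)) = 7 - 807*(-3 - 3/4) = 7 - 807*(-15)/4 = 7 - 1*(-12105/4) = 7 + 12105/4 = 12133/4 ≈ 3033.3)
1/(P + w) = 1/(12133/4 - 589) = 1/(9777/4) = 4/9777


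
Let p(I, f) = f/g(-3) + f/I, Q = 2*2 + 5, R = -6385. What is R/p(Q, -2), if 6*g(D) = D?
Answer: -57465/34 ≈ -1690.1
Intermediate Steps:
g(D) = D/6
Q = 9 (Q = 4 + 5 = 9)
p(I, f) = -2*f + f/I (p(I, f) = f/(((⅙)*(-3))) + f/I = f/(-½) + f/I = f*(-2) + f/I = -2*f + f/I)
R/p(Q, -2) = -6385/(-2*(-2) - 2/9) = -6385/(4 - 2*⅑) = -6385/(4 - 2/9) = -6385/34/9 = -6385*9/34 = -57465/34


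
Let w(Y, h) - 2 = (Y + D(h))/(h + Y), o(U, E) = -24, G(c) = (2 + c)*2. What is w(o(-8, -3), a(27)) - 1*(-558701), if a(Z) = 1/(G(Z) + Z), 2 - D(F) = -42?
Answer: 1139193717/2039 ≈ 5.5870e+5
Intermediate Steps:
G(c) = 4 + 2*c
D(F) = 44 (D(F) = 2 - 1*(-42) = 2 + 42 = 44)
a(Z) = 1/(4 + 3*Z) (a(Z) = 1/((4 + 2*Z) + Z) = 1/(4 + 3*Z))
w(Y, h) = 2 + (44 + Y)/(Y + h) (w(Y, h) = 2 + (Y + 44)/(h + Y) = 2 + (44 + Y)/(Y + h))
w(o(-8, -3), a(27)) - 1*(-558701) = (44 + 2/(4 + 3*27) + 3*(-24))/(-24 + 1/(4 + 3*27)) - 1*(-558701) = (44 + 2/(4 + 81) - 72)/(-24 + 1/(4 + 81)) + 558701 = (44 + 2/85 - 72)/(-24 + 1/85) + 558701 = (44 + 2*(1/85) - 72)/(-24 + 1/85) + 558701 = (44 + 2/85 - 72)/(-2039/85) + 558701 = -85/2039*(-2378/85) + 558701 = 2378/2039 + 558701 = 1139193717/2039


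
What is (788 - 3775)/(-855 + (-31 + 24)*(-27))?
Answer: 2987/666 ≈ 4.4850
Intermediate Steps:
(788 - 3775)/(-855 + (-31 + 24)*(-27)) = -2987/(-855 - 7*(-27)) = -2987/(-855 + 189) = -2987/(-666) = -2987*(-1/666) = 2987/666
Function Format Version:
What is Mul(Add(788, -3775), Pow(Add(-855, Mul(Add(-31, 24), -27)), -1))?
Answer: Rational(2987, 666) ≈ 4.4850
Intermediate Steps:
Mul(Add(788, -3775), Pow(Add(-855, Mul(Add(-31, 24), -27)), -1)) = Mul(-2987, Pow(Add(-855, Mul(-7, -27)), -1)) = Mul(-2987, Pow(Add(-855, 189), -1)) = Mul(-2987, Pow(-666, -1)) = Mul(-2987, Rational(-1, 666)) = Rational(2987, 666)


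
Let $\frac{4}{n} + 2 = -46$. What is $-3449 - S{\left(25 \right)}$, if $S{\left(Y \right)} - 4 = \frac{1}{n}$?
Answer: $-3441$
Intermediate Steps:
$n = - \frac{1}{12}$ ($n = \frac{4}{-2 - 46} = \frac{4}{-48} = 4 \left(- \frac{1}{48}\right) = - \frac{1}{12} \approx -0.083333$)
$S{\left(Y \right)} = -8$ ($S{\left(Y \right)} = 4 + \frac{1}{- \frac{1}{12}} = 4 - 12 = -8$)
$-3449 - S{\left(25 \right)} = -3449 - -8 = -3449 + 8 = -3441$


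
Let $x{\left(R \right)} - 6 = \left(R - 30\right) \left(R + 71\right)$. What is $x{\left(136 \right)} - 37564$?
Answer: $-15616$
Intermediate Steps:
$x{\left(R \right)} = 6 + \left(-30 + R\right) \left(71 + R\right)$ ($x{\left(R \right)} = 6 + \left(R - 30\right) \left(R + 71\right) = 6 + \left(-30 + R\right) \left(71 + R\right)$)
$x{\left(136 \right)} - 37564 = \left(-2124 + 136^{2} + 41 \cdot 136\right) - 37564 = \left(-2124 + 18496 + 5576\right) - 37564 = 21948 - 37564 = -15616$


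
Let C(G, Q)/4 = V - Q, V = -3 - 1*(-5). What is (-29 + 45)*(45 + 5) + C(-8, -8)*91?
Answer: 4440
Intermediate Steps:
V = 2 (V = -3 + 5 = 2)
C(G, Q) = 8 - 4*Q (C(G, Q) = 4*(2 - Q) = 8 - 4*Q)
(-29 + 45)*(45 + 5) + C(-8, -8)*91 = (-29 + 45)*(45 + 5) + (8 - 4*(-8))*91 = 16*50 + (8 + 32)*91 = 800 + 40*91 = 800 + 3640 = 4440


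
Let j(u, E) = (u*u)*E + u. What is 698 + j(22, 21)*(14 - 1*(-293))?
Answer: 3127800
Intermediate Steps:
j(u, E) = u + E*u² (j(u, E) = u²*E + u = E*u² + u = u + E*u²)
698 + j(22, 21)*(14 - 1*(-293)) = 698 + (22*(1 + 21*22))*(14 - 1*(-293)) = 698 + (22*(1 + 462))*(14 + 293) = 698 + (22*463)*307 = 698 + 10186*307 = 698 + 3127102 = 3127800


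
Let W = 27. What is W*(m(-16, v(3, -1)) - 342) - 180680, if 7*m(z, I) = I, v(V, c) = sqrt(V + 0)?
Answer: -189914 + 27*sqrt(3)/7 ≈ -1.8991e+5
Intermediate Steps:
v(V, c) = sqrt(V)
m(z, I) = I/7
W*(m(-16, v(3, -1)) - 342) - 180680 = 27*(sqrt(3)/7 - 342) - 180680 = 27*(-342 + sqrt(3)/7) - 180680 = (-9234 + 27*sqrt(3)/7) - 180680 = -189914 + 27*sqrt(3)/7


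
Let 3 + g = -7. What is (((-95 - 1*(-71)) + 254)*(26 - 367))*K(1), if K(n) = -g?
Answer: -784300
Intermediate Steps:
g = -10 (g = -3 - 7 = -10)
K(n) = 10 (K(n) = -1*(-10) = 10)
(((-95 - 1*(-71)) + 254)*(26 - 367))*K(1) = (((-95 - 1*(-71)) + 254)*(26 - 367))*10 = (((-95 + 71) + 254)*(-341))*10 = ((-24 + 254)*(-341))*10 = (230*(-341))*10 = -78430*10 = -784300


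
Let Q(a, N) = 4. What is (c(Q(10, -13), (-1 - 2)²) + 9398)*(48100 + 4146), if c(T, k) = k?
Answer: 491478122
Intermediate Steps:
(c(Q(10, -13), (-1 - 2)²) + 9398)*(48100 + 4146) = ((-1 - 2)² + 9398)*(48100 + 4146) = ((-3)² + 9398)*52246 = (9 + 9398)*52246 = 9407*52246 = 491478122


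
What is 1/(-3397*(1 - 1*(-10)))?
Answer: -1/37367 ≈ -2.6762e-5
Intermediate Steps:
1/(-3397*(1 - 1*(-10))) = 1/(-3397*(1 + 10)) = 1/(-3397*11) = 1/(-37367) = -1/37367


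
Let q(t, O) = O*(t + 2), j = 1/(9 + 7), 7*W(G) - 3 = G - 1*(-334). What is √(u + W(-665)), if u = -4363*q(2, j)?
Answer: I*√222971/14 ≈ 33.728*I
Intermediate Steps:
W(G) = 337/7 + G/7 (W(G) = 3/7 + (G - 1*(-334))/7 = 3/7 + (G + 334)/7 = 3/7 + (334 + G)/7 = 3/7 + (334/7 + G/7) = 337/7 + G/7)
j = 1/16 ≈ 0.062500
q(t, O) = O*(2 + t)
u = -4363/4 (u = -4363*(2 + 2)/16 = -4363*4/16 = -4363*¼ = -4363/4 ≈ -1090.8)
√(u + W(-665)) = √(-4363/4 + (337/7 + (⅐)*(-665))) = √(-4363/4 + (337/7 - 95)) = √(-4363/4 - 328/7) = √(-31853/28) = I*√222971/14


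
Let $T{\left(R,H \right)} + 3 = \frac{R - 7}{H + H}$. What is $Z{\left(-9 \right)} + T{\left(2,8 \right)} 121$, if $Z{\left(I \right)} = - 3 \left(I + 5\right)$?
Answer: $- \frac{6221}{16} \approx -388.81$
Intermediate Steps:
$T{\left(R,H \right)} = -3 + \frac{-7 + R}{2 H}$ ($T{\left(R,H \right)} = -3 + \frac{R - 7}{H + H} = -3 + \frac{-7 + R}{2 H}$)
$Z{\left(I \right)} = -15 - 3 I$ ($Z{\left(I \right)} = - 3 \left(5 + I\right) = -15 - 3 I$)
$Z{\left(-9 \right)} + T{\left(2,8 \right)} 121 = \left(-15 - -27\right) + \frac{-7 + 2 - 48}{2 \cdot 8} \cdot 121 = \left(-15 + 27\right) + \frac{1}{2} \cdot \frac{1}{8} \left(-7 + 2 - 48\right) 121 = 12 + \frac{1}{2} \cdot \frac{1}{8} \left(-53\right) 121 = 12 - \frac{6413}{16} = - \frac{6221}{16}$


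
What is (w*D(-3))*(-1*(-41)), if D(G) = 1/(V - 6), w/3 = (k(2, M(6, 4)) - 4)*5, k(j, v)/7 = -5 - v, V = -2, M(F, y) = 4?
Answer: 41205/8 ≈ 5150.6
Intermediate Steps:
k(j, v) = -35 - 7*v (k(j, v) = 7*(-5 - v) = -35 - 7*v)
w = -1005 (w = 3*(((-35 - 7*4) - 4)*5) = 3*(((-35 - 28) - 4)*5) = 3*((-63 - 4)*5) = 3*(-67*5) = 3*(-335) = -1005)
D(G) = -1/8 (D(G) = 1/(-2 - 6) = 1/(-8) = -1/8)
(w*D(-3))*(-1*(-41)) = (-1005*(-1/8))*(-1*(-41)) = (1005/8)*41 = 41205/8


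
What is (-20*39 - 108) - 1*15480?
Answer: -16368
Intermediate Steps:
(-20*39 - 108) - 1*15480 = (-780 - 108) - 15480 = -888 - 15480 = -16368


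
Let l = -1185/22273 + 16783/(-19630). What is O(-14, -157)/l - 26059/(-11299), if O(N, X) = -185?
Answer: 71097895554237/345114317107 ≈ 206.01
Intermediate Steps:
l = -30543793/33632230 (l = -1185*1/22273 + 16783*(-1/19630) = -1185/22273 - 1291/1510 = -30543793/33632230 ≈ -0.90817)
O(-14, -157)/l - 26059/(-11299) = -185/(-30543793/33632230) - 26059/(-11299) = -185*(-33632230/30543793) - 26059*(-1/11299) = 6221962550/30543793 + 26059/11299 = 71097895554237/345114317107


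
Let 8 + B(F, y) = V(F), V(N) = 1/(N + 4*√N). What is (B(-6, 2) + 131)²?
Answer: (-909215*I + 725208*√6)/(12*(-5*I + 4*√6)) ≈ 15118.0 - 18.253*I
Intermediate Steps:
B(F, y) = -8 + 1/(F + 4*√F)
(B(-6, 2) + 131)² = ((-8 + 1/(-6 + 4*√(-6))) + 131)² = ((-8 + 1/(-6 + 4*(I*√6))) + 131)² = ((-8 + 1/(-6 + 4*I*√6)) + 131)² = (123 + 1/(-6 + 4*I*√6))²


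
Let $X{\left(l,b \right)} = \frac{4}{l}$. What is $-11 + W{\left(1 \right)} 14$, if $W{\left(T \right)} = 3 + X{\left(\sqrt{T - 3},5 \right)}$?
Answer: $31 - 28 i \sqrt{2} \approx 31.0 - 39.598 i$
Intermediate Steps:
$W{\left(T \right)} = 3 + \frac{4}{\sqrt{-3 + T}}$ ($W{\left(T \right)} = 3 + \frac{4}{\sqrt{T - 3}} = 3 + \frac{4}{\sqrt{-3 + T}}$)
$-11 + W{\left(1 \right)} 14 = -11 + \left(3 + \frac{4}{\sqrt{-3 + 1}}\right) 14 = -11 + \left(3 + \frac{4}{i \sqrt{2}}\right) 14 = -11 + \left(3 + 4 \left(- \frac{i \sqrt{2}}{2}\right)\right) 14 = -11 + \left(3 - 2 i \sqrt{2}\right) 14 = -11 + \left(42 - 28 i \sqrt{2}\right) = 31 - 28 i \sqrt{2}$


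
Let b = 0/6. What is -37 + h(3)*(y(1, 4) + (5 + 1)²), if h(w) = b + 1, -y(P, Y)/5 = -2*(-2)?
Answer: -21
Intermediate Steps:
b = 0 (b = 0*(⅙) = 0)
y(P, Y) = -20 (y(P, Y) = -(-10)*(-2) = -5*4 = -20)
h(w) = 1 (h(w) = 0 + 1 = 1)
-37 + h(3)*(y(1, 4) + (5 + 1)²) = -37 + 1*(-20 + (5 + 1)²) = -37 + 1*(-20 + 6²) = -37 + 1*(-20 + 36) = -37 + 1*16 = -37 + 16 = -21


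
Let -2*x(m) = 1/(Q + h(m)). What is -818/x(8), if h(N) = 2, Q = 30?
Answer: 52352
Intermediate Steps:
x(m) = -1/64 (x(m) = -1/(2*(30 + 2)) = -½/32 = -½*1/32 = -1/64)
-818/x(8) = -818/(-1/64) = -818*(-64) = 52352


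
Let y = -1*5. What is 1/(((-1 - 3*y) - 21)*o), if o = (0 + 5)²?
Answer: -1/175 ≈ -0.0057143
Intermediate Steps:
y = -5
o = 25 (o = 5² = 25)
1/(((-1 - 3*y) - 21)*o) = 1/(((-1 - 3*(-5)) - 21)*25) = 1/(((-1 + 15) - 21)*25) = 1/((14 - 21)*25) = 1/(-7*25) = 1/(-175) = -1/175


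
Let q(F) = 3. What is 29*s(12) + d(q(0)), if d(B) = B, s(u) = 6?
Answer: 177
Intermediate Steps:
29*s(12) + d(q(0)) = 29*6 + 3 = 174 + 3 = 177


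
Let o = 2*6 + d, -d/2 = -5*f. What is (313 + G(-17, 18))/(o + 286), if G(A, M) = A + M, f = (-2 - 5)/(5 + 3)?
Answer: 1256/1157 ≈ 1.0856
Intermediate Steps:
f = -7/8 ≈ -0.87500
d = -35/4 (d = -(-10)*(-7)/8 = -2*35/8 = -35/4 ≈ -8.7500)
o = 13/4 (o = 2*6 - 35/4 = 12 - 35/4 = 13/4 ≈ 3.2500)
(313 + G(-17, 18))/(o + 286) = (313 + (-17 + 18))/(13/4 + 286) = (313 + 1)/(1157/4) = 314*(4/1157) = 1256/1157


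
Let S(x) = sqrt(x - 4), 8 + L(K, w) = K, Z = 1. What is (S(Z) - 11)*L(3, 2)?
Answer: 55 - 5*I*sqrt(3) ≈ 55.0 - 8.6602*I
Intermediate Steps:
L(K, w) = -8 + K
S(x) = sqrt(-4 + x)
(S(Z) - 11)*L(3, 2) = (sqrt(-4 + 1) - 11)*(-8 + 3) = (sqrt(-3) - 11)*(-5) = (I*sqrt(3) - 11)*(-5) = (-11 + I*sqrt(3))*(-5) = 55 - 5*I*sqrt(3)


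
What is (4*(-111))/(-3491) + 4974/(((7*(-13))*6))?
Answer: -2853635/317681 ≈ -8.9827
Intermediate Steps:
(4*(-111))/(-3491) + 4974/(((7*(-13))*6)) = -444*(-1/3491) + 4974/((-91*6)) = 444/3491 + 4974/(-546) = 444/3491 + 4974*(-1/546) = 444/3491 - 829/91 = -2853635/317681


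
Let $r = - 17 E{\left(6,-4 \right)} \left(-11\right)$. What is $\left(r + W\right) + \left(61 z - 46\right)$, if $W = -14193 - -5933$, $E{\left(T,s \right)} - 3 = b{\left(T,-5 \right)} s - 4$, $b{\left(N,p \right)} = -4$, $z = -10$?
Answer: $-6111$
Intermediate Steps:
$E{\left(T,s \right)} = -1 - 4 s$ ($E{\left(T,s \right)} = 3 - \left(4 + 4 s\right) = -1 - 4 s$)
$W = -8260$ ($W = -14193 + 5933 = -8260$)
$r = 2805$ ($r = - 17 \left(-1 - -16\right) \left(-11\right) = - 17 \left(-1 + 16\right) \left(-11\right) = \left(-17\right) 15 \left(-11\right) = \left(-255\right) \left(-11\right) = 2805$)
$\left(r + W\right) + \left(61 z - 46\right) = \left(2805 - 8260\right) + \left(61 \left(-10\right) - 46\right) = -5455 - 656 = -6111$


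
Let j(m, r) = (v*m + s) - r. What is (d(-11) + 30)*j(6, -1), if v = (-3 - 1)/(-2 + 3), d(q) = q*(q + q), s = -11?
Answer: -9248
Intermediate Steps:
d(q) = 2*q² (d(q) = q*(2*q) = 2*q²)
v = -4 (v = -4/1 = -4*1 = -4)
j(m, r) = -11 - r - 4*m (j(m, r) = (-4*m - 11) - r = (-11 - 4*m) - r = -11 - r - 4*m)
(d(-11) + 30)*j(6, -1) = (2*(-11)² + 30)*(-11 - 1*(-1) - 4*6) = (2*121 + 30)*(-11 + 1 - 24) = (242 + 30)*(-34) = 272*(-34) = -9248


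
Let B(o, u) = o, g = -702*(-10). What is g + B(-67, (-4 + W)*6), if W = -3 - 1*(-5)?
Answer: 6953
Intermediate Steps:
g = 7020
W = 2 (W = -3 + 5 = 2)
g + B(-67, (-4 + W)*6) = 7020 - 67 = 6953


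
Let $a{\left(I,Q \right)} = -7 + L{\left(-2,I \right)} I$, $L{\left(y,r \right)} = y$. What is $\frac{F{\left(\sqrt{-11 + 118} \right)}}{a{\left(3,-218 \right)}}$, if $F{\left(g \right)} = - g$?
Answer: $\frac{\sqrt{107}}{13} \approx 0.7957$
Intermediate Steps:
$a{\left(I,Q \right)} = -7 - 2 I$
$\frac{F{\left(\sqrt{-11 + 118} \right)}}{a{\left(3,-218 \right)}} = \frac{\left(-1\right) \sqrt{-11 + 118}}{-7 - 6} = \frac{\left(-1\right) \sqrt{107}}{-7 - 6} = \frac{\left(-1\right) \sqrt{107}}{-13} = - \sqrt{107} \left(- \frac{1}{13}\right) = \frac{\sqrt{107}}{13}$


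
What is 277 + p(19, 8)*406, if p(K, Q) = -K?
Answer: -7437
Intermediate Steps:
277 + p(19, 8)*406 = 277 - 1*19*406 = 277 - 19*406 = 277 - 7714 = -7437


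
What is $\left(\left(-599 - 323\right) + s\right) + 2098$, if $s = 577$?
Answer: $1753$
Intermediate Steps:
$\left(\left(-599 - 323\right) + s\right) + 2098 = \left(\left(-599 - 323\right) + 577\right) + 2098 = \left(-922 + 577\right) + 2098 = -345 + 2098 = 1753$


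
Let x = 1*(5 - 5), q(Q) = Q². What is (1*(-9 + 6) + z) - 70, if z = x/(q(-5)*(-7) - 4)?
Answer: -73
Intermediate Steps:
x = 0 (x = 1*0 = 0)
z = 0 (z = 0/((-5)²*(-7) - 4) = 0/(25*(-7) - 4) = 0/(-175 - 4) = 0/(-179) = 0*(-1/179) = 0)
(1*(-9 + 6) + z) - 70 = (1*(-9 + 6) + 0) - 70 = (1*(-3) + 0) - 70 = (-3 + 0) - 70 = -3 - 70 = -73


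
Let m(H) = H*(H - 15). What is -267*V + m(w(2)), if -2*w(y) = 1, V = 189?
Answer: -201821/4 ≈ -50455.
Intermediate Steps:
w(y) = -1/2 (w(y) = -1/2*1 = -1/2)
m(H) = H*(-15 + H)
-267*V + m(w(2)) = -267*189 - (-15 - 1/2)/2 = -50463 - 1/2*(-31/2) = -50463 + 31/4 = -201821/4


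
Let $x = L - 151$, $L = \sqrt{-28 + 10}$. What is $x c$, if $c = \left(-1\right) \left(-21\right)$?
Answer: $-3171 + 63 i \sqrt{2} \approx -3171.0 + 89.095 i$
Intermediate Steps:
$L = 3 i \sqrt{2}$ ($L = \sqrt{-18} = 3 i \sqrt{2} \approx 4.2426 i$)
$x = -151 + 3 i \sqrt{2}$ ($x = 3 i \sqrt{2} - 151 = -151 + 3 i \sqrt{2} \approx -151.0 + 4.2426 i$)
$c = 21$
$x c = \left(-151 + 3 i \sqrt{2}\right) 21 = -3171 + 63 i \sqrt{2}$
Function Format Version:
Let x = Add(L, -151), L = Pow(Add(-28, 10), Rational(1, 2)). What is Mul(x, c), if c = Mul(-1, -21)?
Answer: Add(-3171, Mul(63, I, Pow(2, Rational(1, 2)))) ≈ Add(-3171.0, Mul(89.095, I))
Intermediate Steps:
L = Mul(3, I, Pow(2, Rational(1, 2))) (L = Pow(-18, Rational(1, 2)) = Mul(3, I, Pow(2, Rational(1, 2))) ≈ Mul(4.2426, I))
x = Add(-151, Mul(3, I, Pow(2, Rational(1, 2)))) (x = Add(Mul(3, I, Pow(2, Rational(1, 2))), -151) = Add(-151, Mul(3, I, Pow(2, Rational(1, 2)))) ≈ Add(-151.00, Mul(4.2426, I)))
c = 21
Mul(x, c) = Mul(Add(-151, Mul(3, I, Pow(2, Rational(1, 2)))), 21) = Add(-3171, Mul(63, I, Pow(2, Rational(1, 2))))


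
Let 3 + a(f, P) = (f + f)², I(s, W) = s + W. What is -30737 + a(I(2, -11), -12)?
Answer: -30416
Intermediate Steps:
I(s, W) = W + s
a(f, P) = -3 + 4*f² (a(f, P) = -3 + (f + f)² = -3 + (2*f)² = -3 + 4*f²)
-30737 + a(I(2, -11), -12) = -30737 + (-3 + 4*(-11 + 2)²) = -30737 + (-3 + 4*(-9)²) = -30737 + (-3 + 4*81) = -30737 + (-3 + 324) = -30737 + 321 = -30416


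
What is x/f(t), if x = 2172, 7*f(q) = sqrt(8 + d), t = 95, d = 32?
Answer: 3801*sqrt(10)/5 ≈ 2404.0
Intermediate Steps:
f(q) = 2*sqrt(10)/7 (f(q) = sqrt(8 + 32)/7 = sqrt(40)/7 = (2*sqrt(10))/7 = 2*sqrt(10)/7)
x/f(t) = 2172/((2*sqrt(10)/7)) = 2172*(7*sqrt(10)/20) = 3801*sqrt(10)/5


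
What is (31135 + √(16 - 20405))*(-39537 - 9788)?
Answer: -1535733875 - 49325*I*√20389 ≈ -1.5357e+9 - 7.0431e+6*I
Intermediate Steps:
(31135 + √(16 - 20405))*(-39537 - 9788) = (31135 + √(-20389))*(-49325) = (31135 + I*√20389)*(-49325) = -1535733875 - 49325*I*√20389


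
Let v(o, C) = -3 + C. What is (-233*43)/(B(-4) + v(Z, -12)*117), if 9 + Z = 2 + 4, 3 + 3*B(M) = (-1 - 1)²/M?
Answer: 30057/5269 ≈ 5.7045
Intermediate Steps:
B(M) = -1 + 4/(3*M) (B(M) = -1 + ((-1 - 1)²/M)/3 = -1 + ((-2)²/M)/3 = -1 + (4/M)/3 = -1 + 4/(3*M))
Z = -3 (Z = -9 + (2 + 4) = -9 + 6 = -3)
(-233*43)/(B(-4) + v(Z, -12)*117) = (-233*43)/((4/3 - 1*(-4))/(-4) + (-3 - 12)*117) = -10019/(-(4/3 + 4)/4 - 15*117) = -10019/(-¼*16/3 - 1755) = -10019/(-4/3 - 1755) = -10019/(-5269/3) = -10019*(-3/5269) = 30057/5269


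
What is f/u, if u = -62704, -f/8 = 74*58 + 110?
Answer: 2201/3919 ≈ 0.56162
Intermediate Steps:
f = -35216 (f = -8*(74*58 + 110) = -8*(4292 + 110) = -8*4402 = -35216)
f/u = -35216/(-62704) = -35216*(-1/62704) = 2201/3919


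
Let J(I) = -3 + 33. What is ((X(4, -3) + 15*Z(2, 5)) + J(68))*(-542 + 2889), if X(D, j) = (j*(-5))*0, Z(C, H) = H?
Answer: 246435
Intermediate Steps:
J(I) = 30
X(D, j) = 0 (X(D, j) = -5*j*0 = 0)
((X(4, -3) + 15*Z(2, 5)) + J(68))*(-542 + 2889) = ((0 + 15*5) + 30)*(-542 + 2889) = ((0 + 75) + 30)*2347 = (75 + 30)*2347 = 105*2347 = 246435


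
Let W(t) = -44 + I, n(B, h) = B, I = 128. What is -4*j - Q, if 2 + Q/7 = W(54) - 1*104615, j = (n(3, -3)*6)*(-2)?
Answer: 731875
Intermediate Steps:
W(t) = 84 (W(t) = -44 + 128 = 84)
j = -36 (j = (3*6)*(-2) = 18*(-2) = -36)
Q = -731731 (Q = -14 + 7*(84 - 1*104615) = -14 + 7*(84 - 104615) = -14 + 7*(-104531) = -14 - 731717 = -731731)
-4*j - Q = -4*(-36) - 1*(-731731) = 144 + 731731 = 731875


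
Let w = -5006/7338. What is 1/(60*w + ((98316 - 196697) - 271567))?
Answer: -1223/452496464 ≈ -2.7028e-6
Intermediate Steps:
w = -2503/3669 (w = -5006*1/7338 = -2503/3669 ≈ -0.68220)
1/(60*w + ((98316 - 196697) - 271567)) = 1/(60*(-2503/3669) + ((98316 - 196697) - 271567)) = 1/(-50060/1223 + (-98381 - 271567)) = 1/(-50060/1223 - 369948) = 1/(-452496464/1223) = -1223/452496464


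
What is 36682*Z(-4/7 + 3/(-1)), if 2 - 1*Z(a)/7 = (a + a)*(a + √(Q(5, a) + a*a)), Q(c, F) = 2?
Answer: -42257664/7 + 1834100*√723/7 ≈ 1.0084e+6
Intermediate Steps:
Z(a) = 14 - 14*a*(a + √(2 + a²)) (Z(a) = 14 - 7*(a + a)*(a + √(2 + a*a)) = 14 - 7*2*a*(a + √(2 + a²)) = 14 - 14*a*(a + √(2 + a²)))
36682*Z(-4/7 + 3/(-1)) = 36682*(14 - 14*(-4/7 + 3/(-1))² - 14*(-4/7 + 3/(-1))*√(2 + (-4/7 + 3/(-1))²)) = 36682*(14 - 14*(-4*⅐ + 3*(-1))² - 14*(-4*⅐ + 3*(-1))*√(2 + (-4*⅐ + 3*(-1))²)) = 36682*(14 - 14*(-4/7 - 3)² - 14*(-4/7 - 3)*√(2 + (-4/7 - 3)²)) = 36682*(14 - 14*(-25/7)² - 14*(-25/7)*√(2 + (-25/7)²)) = 36682*(14 - 14*625/49 - 14*(-25/7)*√(2 + 625/49)) = 36682*(14 - 1250/7 - 14*(-25/7)*√(723/49)) = 36682*(14 - 1250/7 - 14*(-25/7)*√723/7) = 36682*(14 - 1250/7 + 50*√723/7) = 36682*(-1152/7 + 50*√723/7) = -42257664/7 + 1834100*√723/7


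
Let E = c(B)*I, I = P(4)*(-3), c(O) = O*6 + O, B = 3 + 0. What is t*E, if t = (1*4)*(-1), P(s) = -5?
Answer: -1260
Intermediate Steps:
B = 3
c(O) = 7*O (c(O) = 6*O + O = 7*O)
I = 15 (I = -5*(-3) = 15)
t = -4 (t = 4*(-1) = -4)
E = 315 (E = (7*3)*15 = 21*15 = 315)
t*E = -4*315 = -1260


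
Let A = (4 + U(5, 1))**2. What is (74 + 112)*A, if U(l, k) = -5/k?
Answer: 186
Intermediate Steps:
A = 1 (A = (4 - 5/1)**2 = (4 - 5*1)**2 = (4 - 5)**2 = (-1)**2 = 1)
(74 + 112)*A = (74 + 112)*1 = 186*1 = 186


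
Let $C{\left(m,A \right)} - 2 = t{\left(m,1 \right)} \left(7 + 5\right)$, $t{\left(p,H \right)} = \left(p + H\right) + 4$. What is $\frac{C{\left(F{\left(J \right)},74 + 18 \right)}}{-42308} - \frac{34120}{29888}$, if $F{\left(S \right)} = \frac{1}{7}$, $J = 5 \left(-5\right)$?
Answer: $- \frac{316192899}{276609704} \approx -1.1431$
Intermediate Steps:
$t{\left(p,H \right)} = 4 + H + p$ ($t{\left(p,H \right)} = \left(H + p\right) + 4 = 4 + H + p$)
$J = -25$
$F{\left(S \right)} = \frac{1}{7}$
$C{\left(m,A \right)} = 62 + 12 m$ ($C{\left(m,A \right)} = 2 + \left(4 + 1 + m\right) \left(7 + 5\right) = 2 + \left(5 + m\right) 12 = 2 + \left(60 + 12 m\right) = 62 + 12 m$)
$\frac{C{\left(F{\left(J \right)},74 + 18 \right)}}{-42308} - \frac{34120}{29888} = \frac{62 + 12 \cdot \frac{1}{7}}{-42308} - \frac{34120}{29888} = \left(62 + \frac{12}{7}\right) \left(- \frac{1}{42308}\right) - \frac{4265}{3736} = \frac{446}{7} \left(- \frac{1}{42308}\right) - \frac{4265}{3736} = - \frac{223}{148078} - \frac{4265}{3736} = - \frac{316192899}{276609704}$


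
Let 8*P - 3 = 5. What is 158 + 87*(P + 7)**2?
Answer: 5726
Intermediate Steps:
P = 1 (P = 3/8 + (1/8)*5 = 3/8 + 5/8 = 1)
158 + 87*(P + 7)**2 = 158 + 87*(1 + 7)**2 = 158 + 87*8**2 = 158 + 87*64 = 158 + 5568 = 5726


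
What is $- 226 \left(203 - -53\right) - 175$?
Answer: $-58031$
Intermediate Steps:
$- 226 \left(203 - -53\right) - 175 = - 226 \left(203 + 53\right) - 175 = \left(-226\right) 256 - 175 = -57856 - 175 = -58031$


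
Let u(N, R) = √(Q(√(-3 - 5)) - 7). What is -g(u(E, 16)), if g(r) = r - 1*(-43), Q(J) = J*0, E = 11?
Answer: -43 - I*√7 ≈ -43.0 - 2.6458*I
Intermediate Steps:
Q(J) = 0
u(N, R) = I*√7 (u(N, R) = √(0 - 7) = √(-7) = I*√7)
g(r) = 43 + r (g(r) = r + 43 = 43 + r)
-g(u(E, 16)) = -(43 + I*√7) = -43 - I*√7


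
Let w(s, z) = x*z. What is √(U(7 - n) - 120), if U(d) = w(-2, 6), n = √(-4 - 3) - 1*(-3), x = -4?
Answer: 12*I ≈ 12.0*I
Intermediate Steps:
n = 3 + I*√7 (n = √(-7) + 3 = I*√7 + 3 = 3 + I*√7 ≈ 3.0 + 2.6458*I)
w(s, z) = -4*z
U(d) = -24 (U(d) = -4*6 = -24)
√(U(7 - n) - 120) = √(-24 - 120) = √(-144) = 12*I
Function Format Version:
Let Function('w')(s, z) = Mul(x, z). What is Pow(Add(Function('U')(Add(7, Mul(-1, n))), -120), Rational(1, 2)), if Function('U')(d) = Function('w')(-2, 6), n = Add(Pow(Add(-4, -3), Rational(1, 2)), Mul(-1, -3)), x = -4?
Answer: Mul(12, I) ≈ Mul(12.000, I)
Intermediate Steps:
n = Add(3, Mul(I, Pow(7, Rational(1, 2)))) (n = Add(Pow(-7, Rational(1, 2)), 3) = Add(Mul(I, Pow(7, Rational(1, 2))), 3) = Add(3, Mul(I, Pow(7, Rational(1, 2)))) ≈ Add(3.0000, Mul(2.6458, I)))
Function('w')(s, z) = Mul(-4, z)
Function('U')(d) = -24 (Function('U')(d) = Mul(-4, 6) = -24)
Pow(Add(Function('U')(Add(7, Mul(-1, n))), -120), Rational(1, 2)) = Pow(Add(-24, -120), Rational(1, 2)) = Pow(-144, Rational(1, 2)) = Mul(12, I)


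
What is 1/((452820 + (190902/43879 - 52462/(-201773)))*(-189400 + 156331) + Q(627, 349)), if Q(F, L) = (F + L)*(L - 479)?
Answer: -47345441/708978279939508388 ≈ -6.6780e-11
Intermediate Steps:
Q(F, L) = (-479 + L)*(F + L) (Q(F, L) = (F + L)*(-479 + L) = (-479 + L)*(F + L))
1/((452820 + (190902/43879 - 52462/(-201773)))*(-189400 + 156331) + Q(627, 349)) = 1/((452820 + (190902/43879 - 52462/(-201773)))*(-189400 + 156331) + (349² - 479*627 - 479*349 + 627*349)) = 1/((452820 + (190902*(1/43879) - 52462*(-1/201773)))*(-33069) + (121801 - 300333 - 167171 + 218823)) = 1/((452820 + (190902/43879 + 3086/11869))*(-33069) - 126880) = 1/((452820 + 218293312/47345441)*(-33069) - 126880) = 1/((21439180886932/47345441)*(-33069) - 126880) = 1/(-708972272749954308/47345441 - 126880) = 1/(-708978279939508388/47345441) = -47345441/708978279939508388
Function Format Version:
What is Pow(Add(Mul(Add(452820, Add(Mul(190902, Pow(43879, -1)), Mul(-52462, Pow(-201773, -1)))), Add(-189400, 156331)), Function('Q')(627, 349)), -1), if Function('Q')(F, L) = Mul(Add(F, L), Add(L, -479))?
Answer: Rational(-47345441, 708978279939508388) ≈ -6.6780e-11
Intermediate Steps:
Function('Q')(F, L) = Mul(Add(-479, L), Add(F, L)) (Function('Q')(F, L) = Mul(Add(F, L), Add(-479, L)) = Mul(Add(-479, L), Add(F, L)))
Pow(Add(Mul(Add(452820, Add(Mul(190902, Pow(43879, -1)), Mul(-52462, Pow(-201773, -1)))), Add(-189400, 156331)), Function('Q')(627, 349)), -1) = Pow(Add(Mul(Add(452820, Add(Mul(190902, Pow(43879, -1)), Mul(-52462, Pow(-201773, -1)))), Add(-189400, 156331)), Add(Pow(349, 2), Mul(-479, 627), Mul(-479, 349), Mul(627, 349))), -1) = Pow(Add(Mul(Add(452820, Add(Mul(190902, Rational(1, 43879)), Mul(-52462, Rational(-1, 201773)))), -33069), Add(121801, -300333, -167171, 218823)), -1) = Pow(Add(Mul(Add(452820, Add(Rational(190902, 43879), Rational(3086, 11869))), -33069), -126880), -1) = Pow(Add(Mul(Add(452820, Rational(218293312, 47345441)), -33069), -126880), -1) = Pow(Add(Mul(Rational(21439180886932, 47345441), -33069), -126880), -1) = Pow(Add(Rational(-708972272749954308, 47345441), -126880), -1) = Pow(Rational(-708978279939508388, 47345441), -1) = Rational(-47345441, 708978279939508388)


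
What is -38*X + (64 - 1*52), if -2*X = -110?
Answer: -2078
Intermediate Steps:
X = 55 (X = -1/2*(-110) = 55)
-38*X + (64 - 1*52) = -38*55 + (64 - 1*52) = -2090 + (64 - 52) = -2090 + 12 = -2078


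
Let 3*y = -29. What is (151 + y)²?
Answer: 179776/9 ≈ 19975.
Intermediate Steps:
y = -29/3 (y = (⅓)*(-29) = -29/3 ≈ -9.6667)
(151 + y)² = (151 - 29/3)² = (424/3)² = 179776/9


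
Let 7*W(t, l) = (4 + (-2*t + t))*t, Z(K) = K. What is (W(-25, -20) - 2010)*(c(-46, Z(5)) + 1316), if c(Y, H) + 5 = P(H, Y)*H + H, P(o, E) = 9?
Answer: -20135995/7 ≈ -2.8766e+6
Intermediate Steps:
W(t, l) = t*(4 - t)/7 (W(t, l) = ((4 + (-2*t + t))*t)/7 = ((4 - t)*t)/7 = (t*(4 - t))/7 = t*(4 - t)/7)
c(Y, H) = -5 + 10*H (c(Y, H) = -5 + (9*H + H) = -5 + 10*H)
(W(-25, -20) - 2010)*(c(-46, Z(5)) + 1316) = ((1/7)*(-25)*(4 - 1*(-25)) - 2010)*((-5 + 10*5) + 1316) = ((1/7)*(-25)*(4 + 25) - 2010)*((-5 + 50) + 1316) = ((1/7)*(-25)*29 - 2010)*(45 + 1316) = (-725/7 - 2010)*1361 = -14795/7*1361 = -20135995/7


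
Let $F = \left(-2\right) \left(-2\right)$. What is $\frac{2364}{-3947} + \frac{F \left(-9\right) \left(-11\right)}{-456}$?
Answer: $- \frac{220083}{149986} \approx -1.4674$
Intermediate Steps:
$F = 4$
$\frac{2364}{-3947} + \frac{F \left(-9\right) \left(-11\right)}{-456} = \frac{2364}{-3947} + \frac{4 \left(-9\right) \left(-11\right)}{-456} = 2364 \left(- \frac{1}{3947}\right) + \left(-36\right) \left(-11\right) \left(- \frac{1}{456}\right) = - \frac{2364}{3947} + 396 \left(- \frac{1}{456}\right) = - \frac{2364}{3947} - \frac{33}{38} = - \frac{220083}{149986}$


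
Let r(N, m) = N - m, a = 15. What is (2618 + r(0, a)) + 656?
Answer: 3259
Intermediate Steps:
(2618 + r(0, a)) + 656 = (2618 + (0 - 1*15)) + 656 = (2618 + (0 - 15)) + 656 = (2618 - 15) + 656 = 2603 + 656 = 3259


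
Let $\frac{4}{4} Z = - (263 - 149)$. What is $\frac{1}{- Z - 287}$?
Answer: $- \frac{1}{173} \approx -0.0057803$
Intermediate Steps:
$Z = -114$ ($Z = - (263 - 149) = \left(-1\right) 114 = -114$)
$\frac{1}{- Z - 287} = \frac{1}{\left(-1\right) \left(-114\right) - 287} = \frac{1}{114 - 287} = \frac{1}{-173} = - \frac{1}{173}$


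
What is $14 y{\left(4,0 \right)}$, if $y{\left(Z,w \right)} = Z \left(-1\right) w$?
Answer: $0$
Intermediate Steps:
$y{\left(Z,w \right)} = - Z w$
$14 y{\left(4,0 \right)} = 14 \left(\left(-1\right) 4 \cdot 0\right) = 14 \cdot 0 = 0$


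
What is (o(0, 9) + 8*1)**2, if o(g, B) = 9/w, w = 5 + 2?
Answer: 4225/49 ≈ 86.224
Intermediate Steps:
w = 7
o(g, B) = 9/7
(o(0, 9) + 8*1)**2 = (9/7 + 8*1)**2 = (9/7 + 8)**2 = (65/7)**2 = 4225/49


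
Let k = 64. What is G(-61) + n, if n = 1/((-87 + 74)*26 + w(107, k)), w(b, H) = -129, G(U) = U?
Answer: -28488/467 ≈ -61.002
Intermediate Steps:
n = -1/467 (n = 1/((-87 + 74)*26 - 129) = 1/(-13*26 - 129) = 1/(-338 - 129) = 1/(-467) = -1/467 ≈ -0.0021413)
G(-61) + n = -61 - 1/467 = -28488/467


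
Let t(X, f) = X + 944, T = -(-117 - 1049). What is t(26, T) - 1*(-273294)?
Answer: 274264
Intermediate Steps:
T = 1166 (T = -1*(-1166) = 1166)
t(X, f) = 944 + X
t(26, T) - 1*(-273294) = (944 + 26) - 1*(-273294) = 970 + 273294 = 274264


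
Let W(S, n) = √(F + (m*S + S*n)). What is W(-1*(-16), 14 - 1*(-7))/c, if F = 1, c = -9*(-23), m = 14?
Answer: √561/207 ≈ 0.11442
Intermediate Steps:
c = 207
W(S, n) = √(1 + 14*S + S*n) (W(S, n) = √(1 + (14*S + S*n)) = √(1 + 14*S + S*n))
W(-1*(-16), 14 - 1*(-7))/c = √(1 + 14*(-1*(-16)) + (-1*(-16))*(14 - 1*(-7)))/207 = √(1 + 14*16 + 16*(14 + 7))*(1/207) = √(1 + 224 + 16*21)*(1/207) = √(1 + 224 + 336)*(1/207) = √561*(1/207) = √561/207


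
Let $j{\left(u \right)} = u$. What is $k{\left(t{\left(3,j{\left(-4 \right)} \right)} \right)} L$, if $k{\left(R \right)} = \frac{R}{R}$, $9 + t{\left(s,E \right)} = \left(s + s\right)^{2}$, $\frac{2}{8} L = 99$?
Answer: $396$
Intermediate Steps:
$L = 396$ ($L = 4 \cdot 99 = 396$)
$t{\left(s,E \right)} = -9 + 4 s^{2}$ ($t{\left(s,E \right)} = -9 + \left(s + s\right)^{2} = -9 + \left(2 s\right)^{2} = -9 + 4 s^{2}$)
$k{\left(R \right)} = 1$
$k{\left(t{\left(3,j{\left(-4 \right)} \right)} \right)} L = 1 \cdot 396 = 396$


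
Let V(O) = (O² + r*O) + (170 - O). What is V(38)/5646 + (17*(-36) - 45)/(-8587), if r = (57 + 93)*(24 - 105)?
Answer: -1973687683/24241101 ≈ -81.419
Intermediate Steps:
r = -12150 (r = 150*(-81) = -12150)
V(O) = 170 + O² - 12151*O (V(O) = (O² - 12150*O) + (170 - O) = 170 + O² - 12151*O)
V(38)/5646 + (17*(-36) - 45)/(-8587) = (170 + 38² - 12151*38)/5646 + (17*(-36) - 45)/(-8587) = (170 + 1444 - 461738)*(1/5646) + (-612 - 45)*(-1/8587) = -460124*1/5646 - 657*(-1/8587) = -230062/2823 + 657/8587 = -1973687683/24241101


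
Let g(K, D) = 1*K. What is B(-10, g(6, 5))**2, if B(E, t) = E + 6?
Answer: 16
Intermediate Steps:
g(K, D) = K
B(E, t) = 6 + E
B(-10, g(6, 5))**2 = (6 - 10)**2 = (-4)**2 = 16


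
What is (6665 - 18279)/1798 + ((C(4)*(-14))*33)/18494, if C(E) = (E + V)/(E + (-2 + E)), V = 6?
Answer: -7720492/1187579 ≈ -6.5010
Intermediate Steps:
C(E) = (6 + E)/(-2 + 2*E) (C(E) = (E + 6)/(E + (-2 + E)) = (6 + E)/(-2 + 2*E))
(6665 - 18279)/1798 + ((C(4)*(-14))*33)/18494 = (6665 - 18279)/1798 + ((((6 + 4)/(2*(-1 + 4)))*(-14))*33)/18494 = -11614*1/1798 + ((((½)*10/3)*(-14))*33)*(1/18494) = -5807/899 + ((((½)*(⅓)*10)*(-14))*33)*(1/18494) = -5807/899 + (((5/3)*(-14))*33)*(1/18494) = -5807/899 - 70/3*33*(1/18494) = -5807/899 - 770*1/18494 = -5807/899 - 55/1321 = -7720492/1187579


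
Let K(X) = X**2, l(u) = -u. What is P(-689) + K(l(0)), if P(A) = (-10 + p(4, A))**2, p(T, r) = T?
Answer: 36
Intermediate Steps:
P(A) = 36 (P(A) = (-10 + 4)**2 = (-6)**2 = 36)
P(-689) + K(l(0)) = 36 + (-1*0)**2 = 36 + 0**2 = 36 + 0 = 36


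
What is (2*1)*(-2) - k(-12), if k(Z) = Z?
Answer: 8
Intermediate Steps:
(2*1)*(-2) - k(-12) = (2*1)*(-2) - 1*(-12) = 2*(-2) + 12 = -4 + 12 = 8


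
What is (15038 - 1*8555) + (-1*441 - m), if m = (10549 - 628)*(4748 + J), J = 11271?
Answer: -158918457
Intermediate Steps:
m = 158924499 (m = (10549 - 628)*(4748 + 11271) = 9921*16019 = 158924499)
(15038 - 1*8555) + (-1*441 - m) = (15038 - 1*8555) + (-1*441 - 1*158924499) = (15038 - 8555) + (-441 - 158924499) = 6483 - 158924940 = -158918457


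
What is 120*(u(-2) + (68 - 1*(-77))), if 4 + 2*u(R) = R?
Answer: 17040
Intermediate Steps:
u(R) = -2 + R/2
120*(u(-2) + (68 - 1*(-77))) = 120*((-2 + (½)*(-2)) + (68 - 1*(-77))) = 120*((-2 - 1) + (68 + 77)) = 120*(-3 + 145) = 120*142 = 17040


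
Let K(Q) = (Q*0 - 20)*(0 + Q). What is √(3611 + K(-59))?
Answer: √4791 ≈ 69.217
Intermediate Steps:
K(Q) = -20*Q (K(Q) = (0 - 20)*Q = -20*Q)
√(3611 + K(-59)) = √(3611 - 20*(-59)) = √(3611 + 1180) = √4791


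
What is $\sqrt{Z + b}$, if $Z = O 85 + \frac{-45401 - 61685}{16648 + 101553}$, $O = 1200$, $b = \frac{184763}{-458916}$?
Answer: $\frac{\sqrt{259624376528130603843621}}{1595421474} \approx 319.37$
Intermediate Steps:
$b = - \frac{184763}{458916}$ ($b = 184763 \left(- \frac{1}{458916}\right) = - \frac{184763}{458916} \approx -0.40261$)
$Z = \frac{12056394914}{118201}$ ($Z = 1200 \cdot 85 + \frac{-45401 - 61685}{16648 + 101553} = 102000 - \frac{107086}{118201} = \frac{12056394914}{118201} \approx 1.02 \cdot 10^{5}$)
$\sqrt{Z + b} = \sqrt{\frac{12056394914}{118201} - \frac{184763}{458916}} = \sqrt{\frac{5532850689181861}{54244330116}} = \frac{\sqrt{259624376528130603843621}}{1595421474}$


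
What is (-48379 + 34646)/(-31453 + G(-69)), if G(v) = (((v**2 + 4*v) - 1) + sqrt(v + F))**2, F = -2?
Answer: -68921573639/100750143762132 + 15394693*I*sqrt(71)/50375071881066 ≈ -0.00068408 + 2.575e-6*I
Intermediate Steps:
G(v) = (-1 + v**2 + sqrt(-2 + v) + 4*v)**2 (G(v) = (((v**2 + 4*v) - 1) + sqrt(v - 2))**2 = ((-1 + v**2 + 4*v) + sqrt(-2 + v))**2 = (-1 + v**2 + sqrt(-2 + v) + 4*v)**2)
(-48379 + 34646)/(-31453 + G(-69)) = (-48379 + 34646)/(-31453 + (-1 + (-69)**2 + sqrt(-2 - 69) + 4*(-69))**2) = -13733/(-31453 + (-1 + 4761 + sqrt(-71) - 276)**2) = -13733/(-31453 + (-1 + 4761 + I*sqrt(71) - 276)**2) = -13733/(-31453 + (4484 + I*sqrt(71))**2)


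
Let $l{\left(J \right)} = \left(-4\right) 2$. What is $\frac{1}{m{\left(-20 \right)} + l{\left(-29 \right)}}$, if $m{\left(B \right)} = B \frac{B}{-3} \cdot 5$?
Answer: $- \frac{3}{2024} \approx -0.0014822$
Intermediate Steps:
$l{\left(J \right)} = -8$
$m{\left(B \right)} = - \frac{5 B^{2}}{3}$ ($m{\left(B \right)} = B B \left(- \frac{1}{3}\right) 5 = B \left(- \frac{B}{3}\right) 5 = - \frac{B^{2}}{3} \cdot 5 = - \frac{5 B^{2}}{3}$)
$\frac{1}{m{\left(-20 \right)} + l{\left(-29 \right)}} = \frac{1}{- \frac{5 \left(-20\right)^{2}}{3} - 8} = \frac{1}{\left(- \frac{5}{3}\right) 400 - 8} = \frac{1}{- \frac{2000}{3} - 8} = \frac{1}{- \frac{2024}{3}} = - \frac{3}{2024}$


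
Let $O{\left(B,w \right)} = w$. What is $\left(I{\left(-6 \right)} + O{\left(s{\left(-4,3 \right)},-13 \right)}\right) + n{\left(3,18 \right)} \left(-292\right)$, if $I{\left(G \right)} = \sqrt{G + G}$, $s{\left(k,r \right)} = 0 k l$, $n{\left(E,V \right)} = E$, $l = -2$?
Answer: $-889 + 2 i \sqrt{3} \approx -889.0 + 3.4641 i$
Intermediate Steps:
$s{\left(k,r \right)} = 0$ ($s{\left(k,r \right)} = 0 k \left(-2\right) = 0 \left(-2\right) = 0$)
$I{\left(G \right)} = \sqrt{2} \sqrt{G}$ ($I{\left(G \right)} = \sqrt{2 G} = \sqrt{2} \sqrt{G}$)
$\left(I{\left(-6 \right)} + O{\left(s{\left(-4,3 \right)},-13 \right)}\right) + n{\left(3,18 \right)} \left(-292\right) = \left(\sqrt{2} \sqrt{-6} - 13\right) + 3 \left(-292\right) = \left(\sqrt{2} i \sqrt{6} - 13\right) - 876 = \left(2 i \sqrt{3} - 13\right) - 876 = \left(-13 + 2 i \sqrt{3}\right) - 876 = -889 + 2 i \sqrt{3}$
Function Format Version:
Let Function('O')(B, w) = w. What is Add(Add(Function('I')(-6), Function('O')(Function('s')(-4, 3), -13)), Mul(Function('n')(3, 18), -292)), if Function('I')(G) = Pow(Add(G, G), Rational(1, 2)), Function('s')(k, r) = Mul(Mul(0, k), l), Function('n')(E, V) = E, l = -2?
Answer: Add(-889, Mul(2, I, Pow(3, Rational(1, 2)))) ≈ Add(-889.00, Mul(3.4641, I))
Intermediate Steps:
Function('s')(k, r) = 0 (Function('s')(k, r) = Mul(Mul(0, k), -2) = Mul(0, -2) = 0)
Function('I')(G) = Mul(Pow(2, Rational(1, 2)), Pow(G, Rational(1, 2))) (Function('I')(G) = Pow(Mul(2, G), Rational(1, 2)) = Mul(Pow(2, Rational(1, 2)), Pow(G, Rational(1, 2))))
Add(Add(Function('I')(-6), Function('O')(Function('s')(-4, 3), -13)), Mul(Function('n')(3, 18), -292)) = Add(Add(Mul(Pow(2, Rational(1, 2)), Pow(-6, Rational(1, 2))), -13), Mul(3, -292)) = Add(Add(Mul(Pow(2, Rational(1, 2)), Mul(I, Pow(6, Rational(1, 2)))), -13), -876) = Add(Add(Mul(2, I, Pow(3, Rational(1, 2))), -13), -876) = Add(Add(-13, Mul(2, I, Pow(3, Rational(1, 2)))), -876) = Add(-889, Mul(2, I, Pow(3, Rational(1, 2))))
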